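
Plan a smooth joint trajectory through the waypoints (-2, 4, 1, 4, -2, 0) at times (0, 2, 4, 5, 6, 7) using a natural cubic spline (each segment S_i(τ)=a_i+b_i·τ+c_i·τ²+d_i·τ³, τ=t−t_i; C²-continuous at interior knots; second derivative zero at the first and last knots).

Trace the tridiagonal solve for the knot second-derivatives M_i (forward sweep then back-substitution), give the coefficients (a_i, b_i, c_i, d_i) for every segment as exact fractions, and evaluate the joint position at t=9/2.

Δ: Δ0=3, Δ1=-3/2, Δ2=3, Δ3=-6, Δ4=2
row 1: diag=8, rhs=-27; c'=1/4, d'=-27/8
row 2: denom=6−2·1/4=11/2; d'=(27−2·-27/8)/(11/2)=135/22
row 3: denom=4−1·2/11=42/11; d'=(-54−1·135/22)/(42/11)=-63/4
row 4: denom=4−1·11/42=157/42; d'=(48−1·-63/4)/(157/42)=5355/314
back: M4=5355/314
back: M3=-63/4−11/42·5355/314=-3174/157
back: M2=135/22−2/11·-3174/157=3081/314
back: M1=-27/8−1/4·3081/314=-915/157
M: M0=0, M1=-915/157, M2=3081/314, M3=-3174/157, M4=5355/314, M5=0
seg 0: a=-2, c=M0/2=0, d=(M1−M0)/(6·2)=-305/628, b=Δ0−h0·(2M0+M1)/6=776/157
seg 1: a=4, c=M1/2=-915/314, d=(M2−M1)/(6·2)=1637/1256, b=Δ1−h1·(2M1+M2)/6=-139/157
seg 2: a=1, c=M2/2=3081/628, d=(M3−M2)/(6·1)=-3143/628, b=Δ2−h2·(2M2+M3)/6=973/314
seg 3: a=4, c=M3/2=-1587/157, d=(M4−M3)/(6·1)=3901/628, b=Δ3−h3·(2M3+M4)/6=-1321/628
seg 4: a=-2, c=M4/2=5355/628, d=(M5−M4)/(6·1)=-1785/628, b=Δ4−h4·(2M4+M5)/6=-1157/314
t_q=9/2 → seg 2, τ=1/2; S=1+973/314·τ+3081/628·τ²+-3143/628·τ³=15827/5024

  seg 0: a=-2 b=776/157 c=0 d=-305/628
  seg 1: a=4 b=-139/157 c=-915/314 d=1637/1256
  seg 2: a=1 b=973/314 c=3081/628 d=-3143/628
  seg 3: a=4 b=-1321/628 c=-1587/157 d=3901/628
  seg 4: a=-2 b=-1157/314 c=5355/628 d=-1785/628
S(9/2) = 15827/5024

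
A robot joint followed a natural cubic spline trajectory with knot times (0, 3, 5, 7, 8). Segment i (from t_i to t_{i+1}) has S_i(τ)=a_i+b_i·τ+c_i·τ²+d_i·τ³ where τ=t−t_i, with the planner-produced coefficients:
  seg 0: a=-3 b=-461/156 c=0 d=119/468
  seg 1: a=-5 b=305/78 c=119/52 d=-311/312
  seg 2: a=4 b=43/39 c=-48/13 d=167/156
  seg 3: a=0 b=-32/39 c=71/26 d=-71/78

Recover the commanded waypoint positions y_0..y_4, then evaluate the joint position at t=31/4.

y_0 = S_0(0) = a_0 = -3
y_1 = S_1(0) = a_1 = -5
y_2 = S_2(0) = a_2 = 4
y_3 = S_3(0) = a_3 = 0
y_4 = S_3(1) = 1
t_q=31/4 is in segment 3 (τ=3/4); S_3(τ)=893/1664

y_0=-3 y_1=-5 y_2=4 y_3=0 y_4=1
S(31/4) = 893/1664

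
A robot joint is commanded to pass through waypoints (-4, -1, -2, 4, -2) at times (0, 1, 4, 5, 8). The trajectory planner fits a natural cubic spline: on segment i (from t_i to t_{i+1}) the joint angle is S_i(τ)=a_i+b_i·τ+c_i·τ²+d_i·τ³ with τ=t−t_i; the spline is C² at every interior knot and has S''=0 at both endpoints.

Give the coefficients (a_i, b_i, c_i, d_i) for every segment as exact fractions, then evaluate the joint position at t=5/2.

  seg 0: a=-4 b=841/216 c=0 d=-193/216
  seg 1: a=-1 b=131/108 c=-193/72 d=1403/1944
  seg 2: a=-2 b=997/216 c=103/27 d=-175/72
  seg 3: a=4 b=535/108 c=-751/216 d=751/1944
S(5/2) = -533/192

Δ: Δ0=3, Δ1=-1/3, Δ2=6, Δ3=-2
row 1: diag=8, rhs=-20; c'=3/8, d'=-5/2
row 2: denom=8−3·3/8=55/8; d'=(38−3·-5/2)/(55/8)=364/55
row 3: denom=8−1·8/55=432/55; d'=(-48−1·364/55)/(432/55)=-751/108
back: M3=-751/108
back: M2=364/55−8/55·-751/108=206/27
back: M1=-5/2−3/8·206/27=-193/36
M: M0=0, M1=-193/36, M2=206/27, M3=-751/108, M4=0
seg 0: a=-4, c=M0/2=0, d=(M1−M0)/(6·1)=-193/216, b=Δ0−h0·(2M0+M1)/6=841/216
seg 1: a=-1, c=M1/2=-193/72, d=(M2−M1)/(6·3)=1403/1944, b=Δ1−h1·(2M1+M2)/6=131/108
seg 2: a=-2, c=M2/2=103/27, d=(M3−M2)/(6·1)=-175/72, b=Δ2−h2·(2M2+M3)/6=997/216
seg 3: a=4, c=M3/2=-751/216, d=(M4−M3)/(6·3)=751/1944, b=Δ3−h3·(2M3+M4)/6=535/108
t_q=5/2 → seg 1, τ=3/2; S=-1+131/108·τ+-193/72·τ²+1403/1944·τ³=-533/192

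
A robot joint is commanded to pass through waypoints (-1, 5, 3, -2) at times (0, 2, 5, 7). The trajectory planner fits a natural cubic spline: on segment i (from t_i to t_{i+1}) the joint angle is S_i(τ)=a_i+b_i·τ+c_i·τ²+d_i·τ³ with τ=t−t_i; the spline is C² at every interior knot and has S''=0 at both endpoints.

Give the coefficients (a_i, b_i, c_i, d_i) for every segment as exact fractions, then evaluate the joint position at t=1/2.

Δ: Δ0=3, Δ1=-2/3, Δ2=-5/2
row 1: diag=10, rhs=-22; c'=3/10, d'=-11/5
row 2: denom=10−3·3/10=91/10; d'=(-11−3·-11/5)/(91/10)=-44/91
back: M2=-44/91
back: M1=-11/5−3/10·-44/91=-187/91
M: M0=0, M1=-187/91, M2=-44/91, M3=0
seg 0: a=-1, c=M0/2=0, d=(M1−M0)/(6·2)=-187/1092, b=Δ0−h0·(2M0+M1)/6=1006/273
seg 1: a=5, c=M1/2=-187/182, d=(M2−M1)/(6·3)=11/126, b=Δ1−h1·(2M1+M2)/6=445/273
seg 2: a=3, c=M2/2=-22/91, d=(M3−M2)/(6·2)=11/273, b=Δ2−h2·(2M2+M3)/6=-1189/546
t_q=1/2 → seg 0, τ=1/2; S=-1+1006/273·τ+0·τ²+-187/1092·τ³=2391/2912

  seg 0: a=-1 b=1006/273 c=0 d=-187/1092
  seg 1: a=5 b=445/273 c=-187/182 d=11/126
  seg 2: a=3 b=-1189/546 c=-22/91 d=11/273
S(1/2) = 2391/2912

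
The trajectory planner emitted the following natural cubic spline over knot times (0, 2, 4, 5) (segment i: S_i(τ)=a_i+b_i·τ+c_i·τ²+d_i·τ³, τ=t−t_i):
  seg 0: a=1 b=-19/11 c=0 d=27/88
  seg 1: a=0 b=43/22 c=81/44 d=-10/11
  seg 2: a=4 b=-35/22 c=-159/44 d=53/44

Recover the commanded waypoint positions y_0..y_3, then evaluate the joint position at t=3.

y_0 = S_0(0) = a_0 = 1
y_1 = S_1(0) = a_1 = 0
y_2 = S_2(0) = a_2 = 4
y_3 = S_2(1) = 0
t_q=3 is in segment 1 (τ=1); S_1(τ)=127/44

y_0=1 y_1=0 y_2=4 y_3=0
S(3) = 127/44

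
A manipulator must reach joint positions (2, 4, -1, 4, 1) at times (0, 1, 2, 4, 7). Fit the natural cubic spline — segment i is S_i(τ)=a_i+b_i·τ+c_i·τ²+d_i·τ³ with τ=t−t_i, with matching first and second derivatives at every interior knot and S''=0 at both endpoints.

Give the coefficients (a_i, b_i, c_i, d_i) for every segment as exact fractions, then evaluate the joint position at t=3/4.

  seg 0: a=2 b=451/107 c=0 d=-237/107
  seg 1: a=4 b=-260/107 c=-711/107 d=436/107
  seg 2: a=-1 b=-374/107 c=597/107 d=-1105/856
  seg 3: a=4 b=713/214 c=-927/428 d=103/428
S(3/4) = 28945/6848

Δ: Δ0=2, Δ1=-5, Δ2=5/2, Δ3=-1
row 1: diag=4, rhs=-42; c'=1/4, d'=-21/2
row 2: denom=6−1·1/4=23/4; d'=(45−1·-21/2)/(23/4)=222/23
row 3: denom=10−2·8/23=214/23; d'=(-21−2·222/23)/(214/23)=-927/214
back: M3=-927/214
back: M2=222/23−8/23·-927/214=1194/107
back: M1=-21/2−1/4·1194/107=-1422/107
M: M0=0, M1=-1422/107, M2=1194/107, M3=-927/214, M4=0
seg 0: a=2, c=M0/2=0, d=(M1−M0)/(6·1)=-237/107, b=Δ0−h0·(2M0+M1)/6=451/107
seg 1: a=4, c=M1/2=-711/107, d=(M2−M1)/(6·1)=436/107, b=Δ1−h1·(2M1+M2)/6=-260/107
seg 2: a=-1, c=M2/2=597/107, d=(M3−M2)/(6·2)=-1105/856, b=Δ2−h2·(2M2+M3)/6=-374/107
seg 3: a=4, c=M3/2=-927/428, d=(M4−M3)/(6·3)=103/428, b=Δ3−h3·(2M3+M4)/6=713/214
t_q=3/4 → seg 0, τ=3/4; S=2+451/107·τ+0·τ²+-237/107·τ³=28945/6848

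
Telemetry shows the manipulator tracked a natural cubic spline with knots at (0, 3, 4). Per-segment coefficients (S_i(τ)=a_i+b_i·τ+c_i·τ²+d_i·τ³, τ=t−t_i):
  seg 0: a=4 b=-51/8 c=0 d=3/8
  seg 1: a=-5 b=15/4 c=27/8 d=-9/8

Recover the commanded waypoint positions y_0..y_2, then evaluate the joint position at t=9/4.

y_0 = S_0(0) = a_0 = 4
y_1 = S_1(0) = a_1 = -5
y_2 = S_1(1) = 1
t_q=9/4 is in segment 0 (τ=9/4); S_0(τ)=-3109/512

y_0=4 y_1=-5 y_2=1
S(9/4) = -3109/512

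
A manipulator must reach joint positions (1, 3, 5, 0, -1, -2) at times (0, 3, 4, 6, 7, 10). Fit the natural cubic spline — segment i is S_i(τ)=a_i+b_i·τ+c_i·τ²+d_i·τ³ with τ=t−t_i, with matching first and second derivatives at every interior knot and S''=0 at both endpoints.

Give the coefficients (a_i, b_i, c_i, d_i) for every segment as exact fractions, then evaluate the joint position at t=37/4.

  seg 0: a=1 b=-89/434 c=0 d=1135/11718
  seg 1: a=3 b=523/217 c=1135/1302 d=-1669/1302
  seg 2: a=5 b=401/1302 c=-1936/651 d=73/93
  seg 3: a=0 b=-941/434 c=1130/651 d=-739/1302
  seg 4: a=-1 b=-260/651 c=43/1302 d=-43/11718
S(37/4) = -49253/27776

Δ: Δ0=2/3, Δ1=2, Δ2=-5/2, Δ3=-1, Δ4=-1/3
row 1: diag=8, rhs=8; c'=1/8, d'=1
row 2: denom=6−1·1/8=47/8; d'=(-27−1·1)/(47/8)=-224/47
row 3: denom=6−2·16/47=250/47; d'=(9−2·-224/47)/(250/47)=871/250
row 4: denom=8−1·47/250=1953/250; d'=(4−1·871/250)/(1953/250)=43/651
back: M4=43/651
back: M3=871/250−47/250·43/651=2260/651
back: M2=-224/47−16/47·2260/651=-3872/651
back: M1=1−1/8·-3872/651=1135/651
M: M0=0, M1=1135/651, M2=-3872/651, M3=2260/651, M4=43/651, M5=0
seg 0: a=1, c=M0/2=0, d=(M1−M0)/(6·3)=1135/11718, b=Δ0−h0·(2M0+M1)/6=-89/434
seg 1: a=3, c=M1/2=1135/1302, d=(M2−M1)/(6·1)=-1669/1302, b=Δ1−h1·(2M1+M2)/6=523/217
seg 2: a=5, c=M2/2=-1936/651, d=(M3−M2)/(6·2)=73/93, b=Δ2−h2·(2M2+M3)/6=401/1302
seg 3: a=0, c=M3/2=1130/651, d=(M4−M3)/(6·1)=-739/1302, b=Δ3−h3·(2M3+M4)/6=-941/434
seg 4: a=-1, c=M4/2=43/1302, d=(M5−M4)/(6·3)=-43/11718, b=Δ4−h4·(2M4+M5)/6=-260/651
t_q=37/4 → seg 4, τ=9/4; S=-1+-260/651·τ+43/1302·τ²+-43/11718·τ³=-49253/27776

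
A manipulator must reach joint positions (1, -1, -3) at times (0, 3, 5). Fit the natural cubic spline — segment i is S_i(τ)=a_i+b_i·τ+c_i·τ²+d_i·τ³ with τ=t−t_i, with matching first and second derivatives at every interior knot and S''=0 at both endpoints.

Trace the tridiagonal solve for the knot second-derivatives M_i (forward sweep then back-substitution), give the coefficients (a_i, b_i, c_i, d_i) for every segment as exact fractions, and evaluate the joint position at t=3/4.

Δ: Δ0=-2/3, Δ1=-1
row 1: diag=10, rhs=-2; c'=1/5, d'=-1/5
back: M1=-1/5
M: M0=0, M1=-1/5, M2=0
seg 0: a=1, c=M0/2=0, d=(M1−M0)/(6·3)=-1/90, b=Δ0−h0·(2M0+M1)/6=-17/30
seg 1: a=-1, c=M1/2=-1/10, d=(M2−M1)/(6·2)=1/60, b=Δ1−h1·(2M1+M2)/6=-13/15
t_q=3/4 → seg 0, τ=3/4; S=1+-17/30·τ+0·τ²+-1/90·τ³=73/128

  seg 0: a=1 b=-17/30 c=0 d=-1/90
  seg 1: a=-1 b=-13/15 c=-1/10 d=1/60
S(3/4) = 73/128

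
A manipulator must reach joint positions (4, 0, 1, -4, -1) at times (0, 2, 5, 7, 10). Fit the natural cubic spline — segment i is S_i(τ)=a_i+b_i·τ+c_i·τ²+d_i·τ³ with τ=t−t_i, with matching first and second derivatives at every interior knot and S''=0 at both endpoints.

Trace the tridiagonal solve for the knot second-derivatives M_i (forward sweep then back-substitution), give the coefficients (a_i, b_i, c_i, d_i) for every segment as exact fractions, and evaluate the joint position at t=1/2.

  seg 0: a=4 b=-80/29 c=0 d=11/58
  seg 1: a=0 b=-14/29 c=33/29 d=-226/783
  seg 2: a=1 b=-42/29 c=-127/87 d=325/696
  seg 3: a=-4 b=-293/174 c=467/348 d=-467/3132
S(1/2) = 1227/464

Δ: Δ0=-2, Δ1=1/3, Δ2=-5/2, Δ3=1
row 1: diag=10, rhs=14; c'=3/10, d'=7/5
row 2: denom=10−3·3/10=91/10; d'=(-17−3·7/5)/(91/10)=-212/91
row 3: denom=10−2·20/91=870/91; d'=(21−2·-212/91)/(870/91)=467/174
back: M3=467/174
back: M2=-212/91−20/91·467/174=-254/87
back: M1=7/5−3/10·-254/87=66/29
M: M0=0, M1=66/29, M2=-254/87, M3=467/174, M4=0
seg 0: a=4, c=M0/2=0, d=(M1−M0)/(6·2)=11/58, b=Δ0−h0·(2M0+M1)/6=-80/29
seg 1: a=0, c=M1/2=33/29, d=(M2−M1)/(6·3)=-226/783, b=Δ1−h1·(2M1+M2)/6=-14/29
seg 2: a=1, c=M2/2=-127/87, d=(M3−M2)/(6·2)=325/696, b=Δ2−h2·(2M2+M3)/6=-42/29
seg 3: a=-4, c=M3/2=467/348, d=(M4−M3)/(6·3)=-467/3132, b=Δ3−h3·(2M3+M4)/6=-293/174
t_q=1/2 → seg 0, τ=1/2; S=4+-80/29·τ+0·τ²+11/58·τ³=1227/464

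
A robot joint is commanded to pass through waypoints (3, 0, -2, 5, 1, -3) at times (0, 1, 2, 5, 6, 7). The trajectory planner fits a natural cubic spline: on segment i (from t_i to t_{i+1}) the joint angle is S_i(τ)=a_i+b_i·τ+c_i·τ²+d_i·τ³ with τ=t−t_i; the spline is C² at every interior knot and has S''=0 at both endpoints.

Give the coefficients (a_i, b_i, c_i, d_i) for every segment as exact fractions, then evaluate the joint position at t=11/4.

Δ: Δ0=-3, Δ1=-2, Δ2=7/3, Δ3=-4, Δ4=-4
row 1: diag=4, rhs=6; c'=1/4, d'=3/2
row 2: denom=8−1·1/4=31/4; d'=(26−1·3/2)/(31/4)=98/31
row 3: denom=8−3·12/31=212/31; d'=(-38−3·98/31)/(212/31)=-368/53
row 4: denom=4−1·31/212=817/212; d'=(0−1·-368/53)/(817/212)=1472/817
back: M4=1472/817
back: M3=-368/53−31/212·1472/817=-5888/817
back: M2=98/31−12/31·-5888/817=4862/817
back: M1=3/2−1/4·4862/817=10/817
M: M0=0, M1=10/817, M2=4862/817, M3=-5888/817, M4=1472/817, M5=0
seg 0: a=3, c=M0/2=0, d=(M1−M0)/(6·1)=5/2451, b=Δ0−h0·(2M0+M1)/6=-7358/2451
seg 1: a=0, c=M1/2=5/817, d=(M2−M1)/(6·1)=2426/2451, b=Δ1−h1·(2M1+M2)/6=-7343/2451
seg 2: a=-2, c=M2/2=2431/817, d=(M3−M2)/(6·3)=-125/171, b=Δ2−h2·(2M2+M3)/6=-35/2451
seg 3: a=5, c=M3/2=-2944/817, d=(M4−M3)/(6·1)=3680/2451, b=Δ3−h3·(2M3+M4)/6=-4652/2451
seg 4: a=1, c=M4/2=736/817, d=(M5−M4)/(6·1)=-736/2451, b=Δ4−h4·(2M4+M5)/6=-11276/2451
t_q=11/4 → seg 2, τ=3/4; S=-2+-35/2451·τ+2431/817·τ²+-125/171·τ³=-33745/52288

  seg 0: a=3 b=-7358/2451 c=0 d=5/2451
  seg 1: a=0 b=-7343/2451 c=5/817 d=2426/2451
  seg 2: a=-2 b=-35/2451 c=2431/817 d=-125/171
  seg 3: a=5 b=-4652/2451 c=-2944/817 d=3680/2451
  seg 4: a=1 b=-11276/2451 c=736/817 d=-736/2451
S(11/4) = -33745/52288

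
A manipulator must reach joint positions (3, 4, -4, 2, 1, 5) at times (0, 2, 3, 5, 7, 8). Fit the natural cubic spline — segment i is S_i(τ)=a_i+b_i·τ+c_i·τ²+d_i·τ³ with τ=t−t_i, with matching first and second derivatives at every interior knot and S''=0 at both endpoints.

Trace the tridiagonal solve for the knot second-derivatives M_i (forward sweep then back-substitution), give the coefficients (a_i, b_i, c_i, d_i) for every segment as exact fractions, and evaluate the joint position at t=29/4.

Δ: Δ0=1/2, Δ1=-8, Δ2=3, Δ3=-1/2, Δ4=4
row 1: diag=6, rhs=-51; c'=1/6, d'=-17/2
row 2: denom=6−1·1/6=35/6; d'=(66−1·-17/2)/(35/6)=447/35
row 3: denom=8−2·12/35=256/35; d'=(-21−2·447/35)/(256/35)=-1629/256
row 4: denom=6−2·35/128=349/64; d'=(27−2·-1629/256)/(349/64)=5085/698
back: M4=5085/698
back: M3=-1629/256−35/128·5085/698=-2916/349
back: M2=447/35−12/35·-2916/349=5457/349
back: M1=-17/2−1/6·5457/349=-3876/349
M: M0=0, M1=-3876/349, M2=5457/349, M3=-2916/349, M4=5085/698, M5=0
seg 0: a=3, c=M0/2=0, d=(M1−M0)/(6·2)=-323/349, b=Δ0−h0·(2M0+M1)/6=2933/698
seg 1: a=4, c=M1/2=-1938/349, d=(M2−M1)/(6·1)=3111/698, b=Δ1−h1·(2M1+M2)/6=-4819/698
seg 2: a=-4, c=M2/2=5457/698, d=(M3−M2)/(6·2)=-2791/1396, b=Δ2−h2·(2M2+M3)/6=-1619/349
seg 3: a=2, c=M3/2=-1458/349, d=(M4−M3)/(6·2)=3639/2792, b=Δ3−h3·(2M3+M4)/6=922/349
seg 4: a=1, c=M4/2=5085/1396, d=(M5−M4)/(6·1)=-1695/1396, b=Δ4−h4·(2M4+M5)/6=1097/698
t_q=29/4 → seg 4, τ=1/4; S=1+1097/698·τ+5085/1396·τ²+-1695/1396·τ³=143093/89344

  seg 0: a=3 b=2933/698 c=0 d=-323/349
  seg 1: a=4 b=-4819/698 c=-1938/349 d=3111/698
  seg 2: a=-4 b=-1619/349 c=5457/698 d=-2791/1396
  seg 3: a=2 b=922/349 c=-1458/349 d=3639/2792
  seg 4: a=1 b=1097/698 c=5085/1396 d=-1695/1396
S(29/4) = 143093/89344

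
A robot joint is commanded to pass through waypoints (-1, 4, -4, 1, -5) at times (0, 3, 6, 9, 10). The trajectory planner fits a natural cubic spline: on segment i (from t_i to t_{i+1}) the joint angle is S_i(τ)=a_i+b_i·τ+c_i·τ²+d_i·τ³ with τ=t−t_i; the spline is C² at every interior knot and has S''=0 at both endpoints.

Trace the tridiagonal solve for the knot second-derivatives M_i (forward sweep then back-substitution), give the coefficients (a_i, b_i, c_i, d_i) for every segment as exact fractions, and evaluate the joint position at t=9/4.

Δ: Δ0=5/3, Δ1=-8/3, Δ2=5/3, Δ3=-6
row 1: diag=12, rhs=-26; c'=1/4, d'=-13/6
row 2: denom=12−3·1/4=45/4; d'=(26−3·-13/6)/(45/4)=26/9
row 3: denom=8−3·4/15=36/5; d'=(-46−3·26/9)/(36/5)=-205/27
back: M3=-205/27
back: M2=26/9−4/15·-205/27=398/81
back: M1=-13/6−1/4·398/81=-275/81
M: M0=0, M1=-275/81, M2=398/81, M3=-205/27, M4=0
seg 0: a=-1, c=M0/2=0, d=(M1−M0)/(6·3)=-275/1458, b=Δ0−h0·(2M0+M1)/6=545/162
seg 1: a=4, c=M1/2=-275/162, d=(M2−M1)/(6·3)=673/1458, b=Δ1−h1·(2M1+M2)/6=-140/81
seg 2: a=-4, c=M2/2=199/81, d=(M3−M2)/(6·3)=-1013/1458, b=Δ2−h2·(2M2+M3)/6=89/162
seg 3: a=1, c=M3/2=-205/54, d=(M4−M3)/(6·1)=205/162, b=Δ3−h3·(2M3+M4)/6=-281/81
t_q=9/4 → seg 0, τ=9/4; S=-1+545/162·τ+0·τ²+-275/1458·τ³=5093/1152

  seg 0: a=-1 b=545/162 c=0 d=-275/1458
  seg 1: a=4 b=-140/81 c=-275/162 d=673/1458
  seg 2: a=-4 b=89/162 c=199/81 d=-1013/1458
  seg 3: a=1 b=-281/81 c=-205/54 d=205/162
S(9/4) = 5093/1152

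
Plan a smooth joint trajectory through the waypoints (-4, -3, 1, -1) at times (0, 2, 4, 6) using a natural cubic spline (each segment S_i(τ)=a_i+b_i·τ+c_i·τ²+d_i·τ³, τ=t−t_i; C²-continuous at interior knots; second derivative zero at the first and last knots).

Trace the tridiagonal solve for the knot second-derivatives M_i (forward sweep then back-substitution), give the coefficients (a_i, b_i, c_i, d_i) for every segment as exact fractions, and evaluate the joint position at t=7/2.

  seg 0: a=-4 b=-1/10 c=0 d=3/20
  seg 1: a=-3 b=17/10 c=9/10 d=-3/8
  seg 2: a=1 b=4/5 c=-27/20 d=9/40
S(7/2) = 99/320

Δ: Δ0=1/2, Δ1=2, Δ2=-1
row 1: diag=8, rhs=9; c'=1/4, d'=9/8
row 2: denom=8−2·1/4=15/2; d'=(-18−2·9/8)/(15/2)=-27/10
back: M2=-27/10
back: M1=9/8−1/4·-27/10=9/5
M: M0=0, M1=9/5, M2=-27/10, M3=0
seg 0: a=-4, c=M0/2=0, d=(M1−M0)/(6·2)=3/20, b=Δ0−h0·(2M0+M1)/6=-1/10
seg 1: a=-3, c=M1/2=9/10, d=(M2−M1)/(6·2)=-3/8, b=Δ1−h1·(2M1+M2)/6=17/10
seg 2: a=1, c=M2/2=-27/20, d=(M3−M2)/(6·2)=9/40, b=Δ2−h2·(2M2+M3)/6=4/5
t_q=7/2 → seg 1, τ=3/2; S=-3+17/10·τ+9/10·τ²+-3/8·τ³=99/320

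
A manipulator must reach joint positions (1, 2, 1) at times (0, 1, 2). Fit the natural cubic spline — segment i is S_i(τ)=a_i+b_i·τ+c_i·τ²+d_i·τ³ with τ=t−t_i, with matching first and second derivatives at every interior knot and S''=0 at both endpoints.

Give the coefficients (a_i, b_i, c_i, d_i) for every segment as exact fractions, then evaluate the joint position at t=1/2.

Δ: Δ0=1, Δ1=-1
row 1: diag=4, rhs=-12; c'=1/4, d'=-3
back: M1=-3
M: M0=0, M1=-3, M2=0
seg 0: a=1, c=M0/2=0, d=(M1−M0)/(6·1)=-1/2, b=Δ0−h0·(2M0+M1)/6=3/2
seg 1: a=2, c=M1/2=-3/2, d=(M2−M1)/(6·1)=1/2, b=Δ1−h1·(2M1+M2)/6=0
t_q=1/2 → seg 0, τ=1/2; S=1+3/2·τ+0·τ²+-1/2·τ³=27/16

  seg 0: a=1 b=3/2 c=0 d=-1/2
  seg 1: a=2 b=0 c=-3/2 d=1/2
S(1/2) = 27/16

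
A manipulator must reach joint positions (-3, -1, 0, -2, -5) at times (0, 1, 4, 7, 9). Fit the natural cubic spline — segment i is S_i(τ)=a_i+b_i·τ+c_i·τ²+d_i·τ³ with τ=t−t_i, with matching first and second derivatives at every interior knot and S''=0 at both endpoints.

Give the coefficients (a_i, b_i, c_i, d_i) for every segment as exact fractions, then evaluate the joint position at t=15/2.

Δ: Δ0=2, Δ1=1/3, Δ2=-2/3, Δ3=-3/2
row 1: diag=8, rhs=-10; c'=3/8, d'=-5/4
row 2: denom=12−3·3/8=87/8; d'=(-6−3·-5/4)/(87/8)=-6/29
row 3: denom=10−3·8/29=266/29; d'=(-5−3·-6/29)/(266/29)=-127/266
back: M3=-127/266
back: M2=-6/29−8/29·-127/266=-10/133
back: M1=-5/4−3/8·-10/133=-325/266
M: M0=0, M1=-325/266, M2=-10/133, M3=-127/266, M4=0
seg 0: a=-3, c=M0/2=0, d=(M1−M0)/(6·1)=-325/1596, b=Δ0−h0·(2M0+M1)/6=3517/1596
seg 1: a=-1, c=M1/2=-325/532, d=(M2−M1)/(6·3)=305/4788, b=Δ1−h1·(2M1+M2)/6=1271/798
seg 2: a=0, c=M2/2=-5/133, d=(M3−M2)/(6·3)=-107/4788, b=Δ2−h2·(2M2+M3)/6=-563/1596
seg 3: a=-2, c=M3/2=-127/532, d=(M4−M3)/(6·2)=127/3192, b=Δ3−h3·(2M3+M4)/6=-943/798
t_q=15/2 → seg 3, τ=1/2; S=-2+-943/798·τ+-127/532·τ²+127/3192·τ³=-3217/1216

  seg 0: a=-3 b=3517/1596 c=0 d=-325/1596
  seg 1: a=-1 b=1271/798 c=-325/532 d=305/4788
  seg 2: a=0 b=-563/1596 c=-5/133 d=-107/4788
  seg 3: a=-2 b=-943/798 c=-127/532 d=127/3192
S(15/2) = -3217/1216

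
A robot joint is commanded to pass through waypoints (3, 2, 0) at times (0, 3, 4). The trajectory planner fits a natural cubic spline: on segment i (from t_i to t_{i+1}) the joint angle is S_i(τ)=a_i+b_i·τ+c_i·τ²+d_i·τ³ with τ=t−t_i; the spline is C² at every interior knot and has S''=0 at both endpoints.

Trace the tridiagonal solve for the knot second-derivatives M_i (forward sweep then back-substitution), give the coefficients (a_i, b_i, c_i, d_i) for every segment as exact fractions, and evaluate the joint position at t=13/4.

  seg 0: a=3 b=7/24 c=0 d=-5/72
  seg 1: a=2 b=-19/12 c=-5/8 d=5/24
S(13/4) = 803/512

Δ: Δ0=-1/3, Δ1=-2
row 1: diag=8, rhs=-10; c'=1/8, d'=-5/4
back: M1=-5/4
M: M0=0, M1=-5/4, M2=0
seg 0: a=3, c=M0/2=0, d=(M1−M0)/(6·3)=-5/72, b=Δ0−h0·(2M0+M1)/6=7/24
seg 1: a=2, c=M1/2=-5/8, d=(M2−M1)/(6·1)=5/24, b=Δ1−h1·(2M1+M2)/6=-19/12
t_q=13/4 → seg 1, τ=1/4; S=2+-19/12·τ+-5/8·τ²+5/24·τ³=803/512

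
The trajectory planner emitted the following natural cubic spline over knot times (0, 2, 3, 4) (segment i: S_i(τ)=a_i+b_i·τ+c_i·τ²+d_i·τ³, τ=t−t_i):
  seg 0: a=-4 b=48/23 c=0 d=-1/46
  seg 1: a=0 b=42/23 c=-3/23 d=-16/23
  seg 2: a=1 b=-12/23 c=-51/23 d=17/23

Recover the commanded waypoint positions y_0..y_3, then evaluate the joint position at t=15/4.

y_0 = S_0(0) = a_0 = -4
y_1 = S_1(0) = a_1 = 0
y_2 = S_2(0) = a_2 = 1
y_3 = S_2(1) = -1
t_q=15/4 is in segment 2 (τ=3/4); S_2(τ)=-481/1472

y_0=-4 y_1=0 y_2=1 y_3=-1
S(15/4) = -481/1472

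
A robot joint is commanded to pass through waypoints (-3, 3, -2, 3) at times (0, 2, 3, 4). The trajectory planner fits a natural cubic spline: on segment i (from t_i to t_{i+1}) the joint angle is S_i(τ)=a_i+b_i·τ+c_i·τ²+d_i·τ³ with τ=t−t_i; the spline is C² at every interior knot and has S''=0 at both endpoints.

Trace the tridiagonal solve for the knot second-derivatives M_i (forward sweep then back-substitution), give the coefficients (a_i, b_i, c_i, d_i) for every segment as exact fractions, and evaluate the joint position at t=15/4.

Δ: Δ0=3, Δ1=-5, Δ2=5
row 1: diag=6, rhs=-48; c'=1/6, d'=-8
row 2: denom=4−1·1/6=23/6; d'=(60−1·-8)/(23/6)=408/23
back: M2=408/23
back: M1=-8−1/6·408/23=-252/23
M: M0=0, M1=-252/23, M2=408/23, M3=0
seg 0: a=-3, c=M0/2=0, d=(M1−M0)/(6·2)=-21/23, b=Δ0−h0·(2M0+M1)/6=153/23
seg 1: a=3, c=M1/2=-126/23, d=(M2−M1)/(6·1)=110/23, b=Δ1−h1·(2M1+M2)/6=-99/23
seg 2: a=-2, c=M2/2=204/23, d=(M3−M2)/(6·1)=-68/23, b=Δ2−h2·(2M2+M3)/6=-21/23
t_q=15/4 → seg 2, τ=3/4; S=-2+-21/23·τ+204/23·τ²+-68/23·τ³=389/368

  seg 0: a=-3 b=153/23 c=0 d=-21/23
  seg 1: a=3 b=-99/23 c=-126/23 d=110/23
  seg 2: a=-2 b=-21/23 c=204/23 d=-68/23
S(15/4) = 389/368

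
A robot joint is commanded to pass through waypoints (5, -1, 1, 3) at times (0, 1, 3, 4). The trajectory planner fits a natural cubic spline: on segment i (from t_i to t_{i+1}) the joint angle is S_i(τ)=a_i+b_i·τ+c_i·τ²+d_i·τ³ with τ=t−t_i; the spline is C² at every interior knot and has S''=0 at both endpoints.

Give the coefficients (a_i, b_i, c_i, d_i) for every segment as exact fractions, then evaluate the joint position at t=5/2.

Δ: Δ0=-6, Δ1=1, Δ2=2
row 1: diag=6, rhs=42; c'=1/3, d'=7
row 2: denom=6−2·1/3=16/3; d'=(6−2·7)/(16/3)=-3/2
back: M2=-3/2
back: M1=7−1/3·-3/2=15/2
M: M0=0, M1=15/2, M2=-3/2, M3=0
seg 0: a=5, c=M0/2=0, d=(M1−M0)/(6·1)=5/4, b=Δ0−h0·(2M0+M1)/6=-29/4
seg 1: a=-1, c=M1/2=15/4, d=(M2−M1)/(6·2)=-3/4, b=Δ1−h1·(2M1+M2)/6=-7/2
seg 2: a=1, c=M2/2=-3/4, d=(M3−M2)/(6·1)=1/4, b=Δ2−h2·(2M2+M3)/6=5/2
t_q=5/2 → seg 1, τ=3/2; S=-1+-7/2·τ+15/4·τ²+-3/4·τ³=-11/32

  seg 0: a=5 b=-29/4 c=0 d=5/4
  seg 1: a=-1 b=-7/2 c=15/4 d=-3/4
  seg 2: a=1 b=5/2 c=-3/4 d=1/4
S(5/2) = -11/32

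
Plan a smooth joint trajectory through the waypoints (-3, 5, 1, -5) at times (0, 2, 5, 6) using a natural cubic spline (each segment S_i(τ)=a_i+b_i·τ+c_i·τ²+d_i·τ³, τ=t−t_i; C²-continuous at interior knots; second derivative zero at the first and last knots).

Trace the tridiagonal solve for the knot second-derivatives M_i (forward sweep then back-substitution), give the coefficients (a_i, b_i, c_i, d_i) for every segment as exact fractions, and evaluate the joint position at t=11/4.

Δ: Δ0=4, Δ1=-4/3, Δ2=-6
row 1: diag=10, rhs=-32; c'=3/10, d'=-16/5
row 2: denom=8−3·3/10=71/10; d'=(-28−3·-16/5)/(71/10)=-184/71
back: M2=-184/71
back: M1=-16/5−3/10·-184/71=-172/71
M: M0=0, M1=-172/71, M2=-184/71, M3=0
seg 0: a=-3, c=M0/2=0, d=(M1−M0)/(6·2)=-43/213, b=Δ0−h0·(2M0+M1)/6=1024/213
seg 1: a=5, c=M1/2=-86/71, d=(M2−M1)/(6·3)=-2/213, b=Δ1−h1·(2M1+M2)/6=508/213
seg 2: a=1, c=M2/2=-92/71, d=(M3−M2)/(6·1)=92/213, b=Δ2−h2·(2M2+M3)/6=-1094/213
t_q=11/4 → seg 1, τ=3/4; S=5+508/213·τ+-86/71·τ²+-2/213·τ³=13867/2272

  seg 0: a=-3 b=1024/213 c=0 d=-43/213
  seg 1: a=5 b=508/213 c=-86/71 d=-2/213
  seg 2: a=1 b=-1094/213 c=-92/71 d=92/213
S(11/4) = 13867/2272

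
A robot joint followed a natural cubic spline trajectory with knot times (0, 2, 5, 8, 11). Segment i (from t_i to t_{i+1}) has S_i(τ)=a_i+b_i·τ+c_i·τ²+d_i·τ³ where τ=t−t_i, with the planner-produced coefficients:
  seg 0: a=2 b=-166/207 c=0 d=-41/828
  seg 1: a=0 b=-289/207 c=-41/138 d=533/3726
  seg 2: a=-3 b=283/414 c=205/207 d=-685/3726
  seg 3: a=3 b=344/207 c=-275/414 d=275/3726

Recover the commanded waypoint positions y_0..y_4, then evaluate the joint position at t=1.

y_0 = S_0(0) = a_0 = 2
y_1 = S_1(0) = a_1 = 0
y_2 = S_2(0) = a_2 = -3
y_3 = S_3(0) = a_3 = 3
y_4 = S_3(3) = 4
t_q=1 is in segment 0 (τ=1); S_0(τ)=317/276

y_0=2 y_1=0 y_2=-3 y_3=3 y_4=4
S(1) = 317/276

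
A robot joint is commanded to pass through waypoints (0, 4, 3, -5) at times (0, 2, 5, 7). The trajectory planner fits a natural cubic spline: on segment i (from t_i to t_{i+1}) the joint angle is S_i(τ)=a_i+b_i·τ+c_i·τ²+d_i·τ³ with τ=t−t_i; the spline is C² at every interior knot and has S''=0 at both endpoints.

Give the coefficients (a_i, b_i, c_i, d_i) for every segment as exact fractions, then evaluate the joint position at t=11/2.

Δ: Δ0=2, Δ1=-1/3, Δ2=-4
row 1: diag=10, rhs=-14; c'=3/10, d'=-7/5
row 2: denom=10−3·3/10=91/10; d'=(-22−3·-7/5)/(91/10)=-178/91
back: M2=-178/91
back: M1=-7/5−3/10·-178/91=-74/91
M: M0=0, M1=-74/91, M2=-178/91, M3=0
seg 0: a=0, c=M0/2=0, d=(M1−M0)/(6·2)=-37/546, b=Δ0−h0·(2M0+M1)/6=620/273
seg 1: a=4, c=M1/2=-37/91, d=(M2−M1)/(6·3)=-4/63, b=Δ1−h1·(2M1+M2)/6=398/273
seg 2: a=3, c=M2/2=-89/91, d=(M3−M2)/(6·2)=89/546, b=Δ2−h2·(2M2+M3)/6=-736/273
t_q=11/2 → seg 2, τ=1/2; S=3+-736/273·τ+-89/91·τ²+89/546·τ³=297/208

  seg 0: a=0 b=620/273 c=0 d=-37/546
  seg 1: a=4 b=398/273 c=-37/91 d=-4/63
  seg 2: a=3 b=-736/273 c=-89/91 d=89/546
S(11/2) = 297/208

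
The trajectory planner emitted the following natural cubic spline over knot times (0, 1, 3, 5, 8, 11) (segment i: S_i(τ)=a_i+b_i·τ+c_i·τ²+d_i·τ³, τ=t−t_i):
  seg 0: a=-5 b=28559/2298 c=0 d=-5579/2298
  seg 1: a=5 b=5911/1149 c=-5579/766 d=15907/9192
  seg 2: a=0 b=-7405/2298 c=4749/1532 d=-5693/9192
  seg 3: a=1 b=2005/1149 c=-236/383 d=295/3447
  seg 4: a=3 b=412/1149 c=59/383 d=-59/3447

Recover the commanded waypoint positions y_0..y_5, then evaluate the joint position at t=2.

y_0=-5 y_1=5 y_2=0 y_3=1 y_4=3 y_5=5
S(2) = 14069/3064

y_0 = S_0(0) = a_0 = -5
y_1 = S_1(0) = a_1 = 5
y_2 = S_2(0) = a_2 = 0
y_3 = S_3(0) = a_3 = 1
y_4 = S_4(0) = a_4 = 3
y_5 = S_4(3) = 5
t_q=2 is in segment 1 (τ=1); S_1(τ)=14069/3064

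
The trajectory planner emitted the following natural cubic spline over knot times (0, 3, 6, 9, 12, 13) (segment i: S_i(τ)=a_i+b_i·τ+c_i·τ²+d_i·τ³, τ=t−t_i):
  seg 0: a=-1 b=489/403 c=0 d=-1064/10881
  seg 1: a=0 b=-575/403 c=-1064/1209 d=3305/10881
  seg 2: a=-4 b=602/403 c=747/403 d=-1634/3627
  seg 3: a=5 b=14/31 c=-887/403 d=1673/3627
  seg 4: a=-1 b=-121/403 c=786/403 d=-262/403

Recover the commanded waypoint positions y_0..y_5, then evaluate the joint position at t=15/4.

y_0 = S_0(0) = a_0 = -1
y_1 = S_1(0) = a_1 = 0
y_2 = S_2(0) = a_2 = -4
y_3 = S_3(0) = a_3 = 5
y_4 = S_4(0) = a_4 = -1
y_5 = S_4(1) = 0
t_q=15/4 is in segment 1 (τ=3/4); S_1(τ)=-2851/1984

y_0=-1 y_1=0 y_2=-4 y_3=5 y_4=-1 y_5=0
S(15/4) = -2851/1984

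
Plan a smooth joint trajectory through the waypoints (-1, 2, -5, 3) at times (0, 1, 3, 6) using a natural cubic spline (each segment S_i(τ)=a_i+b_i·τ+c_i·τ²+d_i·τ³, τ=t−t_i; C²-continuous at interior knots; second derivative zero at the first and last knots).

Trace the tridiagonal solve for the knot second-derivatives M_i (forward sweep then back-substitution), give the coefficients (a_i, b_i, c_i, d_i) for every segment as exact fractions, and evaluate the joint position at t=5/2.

Δ: Δ0=3, Δ1=-7/2, Δ2=8/3
row 1: diag=6, rhs=-39; c'=1/3, d'=-13/2
row 2: denom=10−2·1/3=28/3; d'=(37−2·-13/2)/(28/3)=75/14
back: M2=75/14
back: M1=-13/2−1/3·75/14=-58/7
M: M0=0, M1=-58/7, M2=75/14, M3=0
seg 0: a=-1, c=M0/2=0, d=(M1−M0)/(6·1)=-29/21, b=Δ0−h0·(2M0+M1)/6=92/21
seg 1: a=2, c=M1/2=-29/7, d=(M2−M1)/(6·2)=191/168, b=Δ1−h1·(2M1+M2)/6=5/21
seg 2: a=-5, c=M2/2=75/28, d=(M3−M2)/(6·3)=-25/84, b=Δ2−h2·(2M2+M3)/6=-113/42
t_q=5/2 → seg 1, τ=3/2; S=2+5/21·τ+-29/7·τ²+191/168·τ³=-1401/448

  seg 0: a=-1 b=92/21 c=0 d=-29/21
  seg 1: a=2 b=5/21 c=-29/7 d=191/168
  seg 2: a=-5 b=-113/42 c=75/28 d=-25/84
S(5/2) = -1401/448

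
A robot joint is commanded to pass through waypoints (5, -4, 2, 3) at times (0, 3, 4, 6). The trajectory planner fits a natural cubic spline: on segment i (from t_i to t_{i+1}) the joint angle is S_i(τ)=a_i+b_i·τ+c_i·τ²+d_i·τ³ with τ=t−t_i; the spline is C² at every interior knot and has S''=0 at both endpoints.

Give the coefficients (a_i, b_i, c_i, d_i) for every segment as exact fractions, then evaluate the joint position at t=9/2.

Δ: Δ0=-3, Δ1=6, Δ2=1/2
row 1: diag=8, rhs=54; c'=1/8, d'=27/4
row 2: denom=6−1·1/8=47/8; d'=(-33−1·27/4)/(47/8)=-318/47
back: M2=-318/47
back: M1=27/4−1/8·-318/47=357/47
M: M0=0, M1=357/47, M2=-318/47, M3=0
seg 0: a=5, c=M0/2=0, d=(M1−M0)/(6·3)=119/282, b=Δ0−h0·(2M0+M1)/6=-639/94
seg 1: a=-4, c=M1/2=357/94, d=(M2−M1)/(6·1)=-225/94, b=Δ1−h1·(2M1+M2)/6=216/47
seg 2: a=2, c=M2/2=-159/47, d=(M3−M2)/(6·2)=53/94, b=Δ2−h2·(2M2+M3)/6=471/94
t_q=9/2 → seg 2, τ=1/2; S=2+471/94·τ+-159/47·τ²+53/94·τ³=2805/752

  seg 0: a=5 b=-639/94 c=0 d=119/282
  seg 1: a=-4 b=216/47 c=357/94 d=-225/94
  seg 2: a=2 b=471/94 c=-159/47 d=53/94
S(9/2) = 2805/752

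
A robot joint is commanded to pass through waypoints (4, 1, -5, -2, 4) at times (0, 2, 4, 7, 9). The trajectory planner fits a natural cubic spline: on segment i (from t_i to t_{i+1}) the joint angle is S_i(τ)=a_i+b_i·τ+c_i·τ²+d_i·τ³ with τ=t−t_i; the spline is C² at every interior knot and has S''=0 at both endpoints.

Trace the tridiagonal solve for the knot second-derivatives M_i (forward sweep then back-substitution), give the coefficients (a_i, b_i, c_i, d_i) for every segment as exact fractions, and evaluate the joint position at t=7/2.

  seg 0: a=4 b=-623/688 c=0 d=-409/2752
  seg 1: a=1 b=-925/344 c=-1227/1376 d=1013/2752
  seg 2: a=-5 b=-1265/688 c=453/344 d=-85/688
  seg 3: a=-2 b=469/172 c=141/688 d=-47/1376
S(7/2) = -83605/22016

Δ: Δ0=-3/2, Δ1=-3, Δ2=1, Δ3=3
row 1: diag=8, rhs=-9; c'=1/4, d'=-9/8
row 2: denom=10−2·1/4=19/2; d'=(24−2·-9/8)/(19/2)=105/38
row 3: denom=10−3·6/19=172/19; d'=(12−3·105/38)/(172/19)=141/344
back: M3=141/344
back: M2=105/38−6/19·141/344=453/172
back: M1=-9/8−1/4·453/172=-1227/688
M: M0=0, M1=-1227/688, M2=453/172, M3=141/344, M4=0
seg 0: a=4, c=M0/2=0, d=(M1−M0)/(6·2)=-409/2752, b=Δ0−h0·(2M0+M1)/6=-623/688
seg 1: a=1, c=M1/2=-1227/1376, d=(M2−M1)/(6·2)=1013/2752, b=Δ1−h1·(2M1+M2)/6=-925/344
seg 2: a=-5, c=M2/2=453/344, d=(M3−M2)/(6·3)=-85/688, b=Δ2−h2·(2M2+M3)/6=-1265/688
seg 3: a=-2, c=M3/2=141/688, d=(M4−M3)/(6·2)=-47/1376, b=Δ3−h3·(2M3+M4)/6=469/172
t_q=7/2 → seg 1, τ=3/2; S=1+-925/344·τ+-1227/1376·τ²+1013/2752·τ³=-83605/22016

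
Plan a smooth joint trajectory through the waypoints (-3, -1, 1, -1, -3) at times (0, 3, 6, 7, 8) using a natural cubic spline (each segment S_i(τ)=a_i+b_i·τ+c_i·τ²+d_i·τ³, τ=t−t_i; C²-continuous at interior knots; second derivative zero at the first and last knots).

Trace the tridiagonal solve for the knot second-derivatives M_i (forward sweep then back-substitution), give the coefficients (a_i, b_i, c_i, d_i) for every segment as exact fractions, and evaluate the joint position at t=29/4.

Δ: Δ0=2/3, Δ1=2/3, Δ2=-2, Δ3=-2
row 1: diag=12, rhs=0; c'=1/4, d'=0
row 2: denom=8−3·1/4=29/4; d'=(-16−3·0)/(29/4)=-64/29
row 3: denom=4−1·4/29=112/29; d'=(0−1·-64/29)/(112/29)=4/7
back: M3=4/7
back: M2=-64/29−4/29·4/7=-16/7
back: M1=0−1/4·-16/7=4/7
M: M0=0, M1=4/7, M2=-16/7, M3=4/7, M4=0
seg 0: a=-3, c=M0/2=0, d=(M1−M0)/(6·3)=2/63, b=Δ0−h0·(2M0+M1)/6=8/21
seg 1: a=-1, c=M1/2=2/7, d=(M2−M1)/(6·3)=-10/63, b=Δ1−h1·(2M1+M2)/6=26/21
seg 2: a=1, c=M2/2=-8/7, d=(M3−M2)/(6·1)=10/21, b=Δ2−h2·(2M2+M3)/6=-4/3
seg 3: a=-1, c=M3/2=2/7, d=(M4−M3)/(6·1)=-2/21, b=Δ3−h3·(2M3+M4)/6=-46/21
t_q=29/4 → seg 3, τ=1/4; S=-1+-46/21·τ+2/7·τ²+-2/21·τ³=-49/32

  seg 0: a=-3 b=8/21 c=0 d=2/63
  seg 1: a=-1 b=26/21 c=2/7 d=-10/63
  seg 2: a=1 b=-4/3 c=-8/7 d=10/21
  seg 3: a=-1 b=-46/21 c=2/7 d=-2/21
S(29/4) = -49/32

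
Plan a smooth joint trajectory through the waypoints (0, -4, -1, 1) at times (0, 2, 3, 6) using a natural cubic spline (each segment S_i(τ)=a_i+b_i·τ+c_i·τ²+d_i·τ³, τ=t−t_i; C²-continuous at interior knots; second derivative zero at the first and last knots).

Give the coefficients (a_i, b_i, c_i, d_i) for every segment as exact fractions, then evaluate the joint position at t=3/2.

  seg 0: a=0 b=-536/141 c=0 d=127/282
  seg 1: a=-4 b=226/141 c=127/47 d=-184/141
  seg 2: a=-1 b=436/141 c=-57/47 d=19/141
S(3/2) = -3145/752

Δ: Δ0=-2, Δ1=3, Δ2=2/3
row 1: diag=6, rhs=30; c'=1/6, d'=5
row 2: denom=8−1·1/6=47/6; d'=(-14−1·5)/(47/6)=-114/47
back: M2=-114/47
back: M1=5−1/6·-114/47=254/47
M: M0=0, M1=254/47, M2=-114/47, M3=0
seg 0: a=0, c=M0/2=0, d=(M1−M0)/(6·2)=127/282, b=Δ0−h0·(2M0+M1)/6=-536/141
seg 1: a=-4, c=M1/2=127/47, d=(M2−M1)/(6·1)=-184/141, b=Δ1−h1·(2M1+M2)/6=226/141
seg 2: a=-1, c=M2/2=-57/47, d=(M3−M2)/(6·3)=19/141, b=Δ2−h2·(2M2+M3)/6=436/141
t_q=3/2 → seg 0, τ=3/2; S=0+-536/141·τ+0·τ²+127/282·τ³=-3145/752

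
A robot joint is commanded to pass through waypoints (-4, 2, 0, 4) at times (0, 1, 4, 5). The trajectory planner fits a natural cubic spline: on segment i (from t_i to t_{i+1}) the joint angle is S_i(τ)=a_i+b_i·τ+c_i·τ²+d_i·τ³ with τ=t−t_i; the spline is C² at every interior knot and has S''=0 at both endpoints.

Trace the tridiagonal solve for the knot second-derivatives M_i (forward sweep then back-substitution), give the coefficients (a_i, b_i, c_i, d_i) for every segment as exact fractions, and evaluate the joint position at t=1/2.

Δ: Δ0=6, Δ1=-2/3, Δ2=4
row 1: diag=8, rhs=-40; c'=3/8, d'=-5
row 2: denom=8−3·3/8=55/8; d'=(28−3·-5)/(55/8)=344/55
back: M2=344/55
back: M1=-5−3/8·344/55=-404/55
M: M0=0, M1=-404/55, M2=344/55, M3=0
seg 0: a=-4, c=M0/2=0, d=(M1−M0)/(6·1)=-202/165, b=Δ0−h0·(2M0+M1)/6=1192/165
seg 1: a=2, c=M1/2=-202/55, d=(M2−M1)/(6·3)=34/45, b=Δ1−h1·(2M1+M2)/6=586/165
seg 2: a=0, c=M2/2=172/55, d=(M3−M2)/(6·1)=-172/165, b=Δ2−h2·(2M2+M3)/6=316/165
t_q=1/2 → seg 0, τ=1/2; S=-4+1192/165·τ+0·τ²+-202/165·τ³=-119/220

  seg 0: a=-4 b=1192/165 c=0 d=-202/165
  seg 1: a=2 b=586/165 c=-202/55 d=34/45
  seg 2: a=0 b=316/165 c=172/55 d=-172/165
S(1/2) = -119/220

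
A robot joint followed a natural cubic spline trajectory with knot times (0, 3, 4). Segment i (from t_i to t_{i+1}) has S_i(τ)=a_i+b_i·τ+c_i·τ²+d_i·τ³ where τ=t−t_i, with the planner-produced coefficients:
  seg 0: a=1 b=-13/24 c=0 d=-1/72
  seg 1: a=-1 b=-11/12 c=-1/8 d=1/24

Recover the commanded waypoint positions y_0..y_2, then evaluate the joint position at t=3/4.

y_0=1 y_1=-1 y_2=-2
S(3/4) = 301/512

y_0 = S_0(0) = a_0 = 1
y_1 = S_1(0) = a_1 = -1
y_2 = S_1(1) = -2
t_q=3/4 is in segment 0 (τ=3/4); S_0(τ)=301/512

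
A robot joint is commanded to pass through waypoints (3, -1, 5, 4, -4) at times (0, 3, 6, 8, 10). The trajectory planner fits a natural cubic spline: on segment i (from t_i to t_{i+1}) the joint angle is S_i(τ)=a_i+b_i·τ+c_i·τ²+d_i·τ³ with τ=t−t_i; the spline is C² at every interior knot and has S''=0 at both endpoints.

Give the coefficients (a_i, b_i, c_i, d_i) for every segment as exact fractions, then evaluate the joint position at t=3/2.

  seg 0: a=3 b=-1997/840 c=0 d=877/7560
  seg 1: a=-1 b=317/420 c=877/840 d=-317/1512
  seg 2: a=5 b=163/120 c=-59/70 d=-29/672
  seg 3: a=4 b=-1063/420 c=-617/560 d=617/3360
S(3/2) = -391/2240

Δ: Δ0=-4/3, Δ1=2, Δ2=-1/2, Δ3=-4
row 1: diag=12, rhs=20; c'=1/4, d'=5/3
row 2: denom=10−3·1/4=37/4; d'=(-15−3·5/3)/(37/4)=-80/37
row 3: denom=8−2·8/37=280/37; d'=(-21−2·-80/37)/(280/37)=-617/280
back: M3=-617/280
back: M2=-80/37−8/37·-617/280=-59/35
back: M1=5/3−1/4·-59/35=877/420
M: M0=0, M1=877/420, M2=-59/35, M3=-617/280, M4=0
seg 0: a=3, c=M0/2=0, d=(M1−M0)/(6·3)=877/7560, b=Δ0−h0·(2M0+M1)/6=-1997/840
seg 1: a=-1, c=M1/2=877/840, d=(M2−M1)/(6·3)=-317/1512, b=Δ1−h1·(2M1+M2)/6=317/420
seg 2: a=5, c=M2/2=-59/70, d=(M3−M2)/(6·2)=-29/672, b=Δ2−h2·(2M2+M3)/6=163/120
seg 3: a=4, c=M3/2=-617/560, d=(M4−M3)/(6·2)=617/3360, b=Δ3−h3·(2M3+M4)/6=-1063/420
t_q=3/2 → seg 0, τ=3/2; S=3+-1997/840·τ+0·τ²+877/7560·τ³=-391/2240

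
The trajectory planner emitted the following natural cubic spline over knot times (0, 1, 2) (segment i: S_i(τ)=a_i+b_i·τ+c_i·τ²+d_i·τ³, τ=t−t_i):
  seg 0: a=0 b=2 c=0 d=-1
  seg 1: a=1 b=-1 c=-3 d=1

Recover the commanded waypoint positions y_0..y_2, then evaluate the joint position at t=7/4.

y_0=0 y_1=1 y_2=-2
S(7/4) = -65/64

y_0 = S_0(0) = a_0 = 0
y_1 = S_1(0) = a_1 = 1
y_2 = S_1(1) = -2
t_q=7/4 is in segment 1 (τ=3/4); S_1(τ)=-65/64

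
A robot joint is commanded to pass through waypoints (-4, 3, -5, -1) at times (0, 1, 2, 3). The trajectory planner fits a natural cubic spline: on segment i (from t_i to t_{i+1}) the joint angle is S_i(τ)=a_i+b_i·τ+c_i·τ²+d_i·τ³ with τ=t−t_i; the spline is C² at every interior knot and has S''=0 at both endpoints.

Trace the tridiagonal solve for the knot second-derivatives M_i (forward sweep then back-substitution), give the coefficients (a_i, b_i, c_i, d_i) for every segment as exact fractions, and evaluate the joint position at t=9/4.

  seg 0: a=-4 b=59/5 c=0 d=-24/5
  seg 1: a=3 b=-13/5 c=-72/5 d=9
  seg 2: a=-5 b=-22/5 c=63/5 d=-21/5
S(9/4) = -1721/320

Δ: Δ0=7, Δ1=-8, Δ2=4
row 1: diag=4, rhs=-90; c'=1/4, d'=-45/2
row 2: denom=4−1·1/4=15/4; d'=(72−1·-45/2)/(15/4)=126/5
back: M2=126/5
back: M1=-45/2−1/4·126/5=-144/5
M: M0=0, M1=-144/5, M2=126/5, M3=0
seg 0: a=-4, c=M0/2=0, d=(M1−M0)/(6·1)=-24/5, b=Δ0−h0·(2M0+M1)/6=59/5
seg 1: a=3, c=M1/2=-72/5, d=(M2−M1)/(6·1)=9, b=Δ1−h1·(2M1+M2)/6=-13/5
seg 2: a=-5, c=M2/2=63/5, d=(M3−M2)/(6·1)=-21/5, b=Δ2−h2·(2M2+M3)/6=-22/5
t_q=9/4 → seg 2, τ=1/4; S=-5+-22/5·τ+63/5·τ²+-21/5·τ³=-1721/320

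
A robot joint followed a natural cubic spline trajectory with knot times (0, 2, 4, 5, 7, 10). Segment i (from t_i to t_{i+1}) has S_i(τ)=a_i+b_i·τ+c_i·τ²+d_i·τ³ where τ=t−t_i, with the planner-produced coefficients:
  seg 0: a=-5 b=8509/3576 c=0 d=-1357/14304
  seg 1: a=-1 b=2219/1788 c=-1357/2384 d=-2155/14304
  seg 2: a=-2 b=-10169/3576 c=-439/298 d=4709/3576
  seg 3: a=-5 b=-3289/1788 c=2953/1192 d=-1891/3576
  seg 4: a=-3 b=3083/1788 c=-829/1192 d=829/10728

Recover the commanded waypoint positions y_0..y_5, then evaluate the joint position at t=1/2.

y_0=-5 y_1=-1 y_2=-2 y_3=-5 y_4=-3 y_5=-2
S(1/2) = -145791/38144

y_0 = S_0(0) = a_0 = -5
y_1 = S_1(0) = a_1 = -1
y_2 = S_2(0) = a_2 = -2
y_3 = S_3(0) = a_3 = -5
y_4 = S_4(0) = a_4 = -3
y_5 = S_4(3) = -2
t_q=1/2 is in segment 0 (τ=1/2); S_0(τ)=-145791/38144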